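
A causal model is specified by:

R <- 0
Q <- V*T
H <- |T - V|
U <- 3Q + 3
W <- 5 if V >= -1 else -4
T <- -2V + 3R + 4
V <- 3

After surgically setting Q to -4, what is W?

Intervening sets Q = -4 and removes its equation (Q <- V*T).
No directed path runs from Q to W, so W keeps its natural value.
W = 5 if V >= -1 else -4  [with V=3]  = 5

5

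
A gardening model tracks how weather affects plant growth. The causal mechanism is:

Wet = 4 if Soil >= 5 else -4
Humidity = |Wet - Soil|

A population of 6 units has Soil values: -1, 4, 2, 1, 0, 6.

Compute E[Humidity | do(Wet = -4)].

6

do(Wet=-4) breaks Wet's dependence on Soil. With Wet=-4 fixed, Humidity across the units is 3, 8, 6, 5, 4, 10, mean 6.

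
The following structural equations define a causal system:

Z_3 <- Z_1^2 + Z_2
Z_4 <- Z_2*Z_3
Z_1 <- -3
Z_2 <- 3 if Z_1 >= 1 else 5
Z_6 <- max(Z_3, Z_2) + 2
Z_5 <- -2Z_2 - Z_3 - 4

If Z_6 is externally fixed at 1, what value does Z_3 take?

14

do(Z_6=1) replaces the equation Z_6 <- max(Z_3, Z_2) + 2 with the constant Z_6 = 1.
Z_3 is not downstream of the intervention, so its value is determined by the original equations.
Z_2 = 3 if Z_1 >= 1 else 5  [with Z_1=-3]  = 5
Z_3 = Z_1^2 + Z_2  [with Z_1=-3, Z_2=5]  = 14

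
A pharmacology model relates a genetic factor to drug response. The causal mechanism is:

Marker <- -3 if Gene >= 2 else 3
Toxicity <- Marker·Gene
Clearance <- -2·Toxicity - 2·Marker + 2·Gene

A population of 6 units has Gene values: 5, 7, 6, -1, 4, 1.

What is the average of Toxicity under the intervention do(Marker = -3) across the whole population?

-11

The intervention sets Marker=-3 in all 6 units regardless of Gene. Recomputing Toxicity per unit gives -15, -21, -18, 3, -12, -3; average -11.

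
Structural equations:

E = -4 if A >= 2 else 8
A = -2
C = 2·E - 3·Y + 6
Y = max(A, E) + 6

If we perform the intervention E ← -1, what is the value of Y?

The intervention breaks the incoming arrows to E: E = -4 if A >= 2 else 8 no longer applies, and E = -1.
Y = max(A, E) + 6  [with A=-2, E=-1]  = 5

5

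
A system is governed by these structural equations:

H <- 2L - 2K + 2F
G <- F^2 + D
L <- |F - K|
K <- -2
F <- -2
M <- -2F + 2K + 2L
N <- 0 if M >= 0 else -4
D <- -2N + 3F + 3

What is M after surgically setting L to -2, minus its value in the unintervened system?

-4

The intervention breaks the incoming arrows to L: L <- |F - K| no longer applies, and L = -2.
M = -2F + 2K + 2L  [with F=-2, K=-2, L=-2]  = -4
Without intervention: L = |F - K|  [with F=-2, K=-2]  = 0; M = -2F + 2K + 2L  [with F=-2, K=-2, L=0]  = 0.
Change = -4 − 0 = -4.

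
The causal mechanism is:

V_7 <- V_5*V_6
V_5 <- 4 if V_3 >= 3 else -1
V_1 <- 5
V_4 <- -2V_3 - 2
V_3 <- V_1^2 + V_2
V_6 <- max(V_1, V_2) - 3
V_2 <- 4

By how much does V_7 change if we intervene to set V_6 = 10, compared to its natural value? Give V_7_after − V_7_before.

32

Intervening sets V_6 = 10 and removes its equation (V_6 <- max(V_1, V_2) - 3).
V_3 = V_1^2 + V_2  [with V_1=5, V_2=4]  = 29
V_5 = 4 if V_3 >= 3 else -1  [with V_3=29]  = 4
V_7 = V_5*V_6  [with V_5=4, V_6=10]  = 40
Without intervention: V_3 = V_1^2 + V_2  [with V_1=5, V_2=4]  = 29; V_5 = 4 if V_3 >= 3 else -1  [with V_3=29]  = 4; V_6 = max(V_1, V_2) - 3  [with V_1=5, V_2=4]  = 2; V_7 = V_5*V_6  [with V_5=4, V_6=2]  = 8.
Change = 40 − 8 = 32.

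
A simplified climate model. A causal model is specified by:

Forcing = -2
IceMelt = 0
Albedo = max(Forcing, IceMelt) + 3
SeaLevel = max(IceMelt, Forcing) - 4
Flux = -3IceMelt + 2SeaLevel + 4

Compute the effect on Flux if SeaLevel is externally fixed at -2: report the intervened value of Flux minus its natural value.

4

Intervening sets SeaLevel = -2 and removes its equation (SeaLevel = max(IceMelt, Forcing) - 4).
Flux = -3IceMelt + 2SeaLevel + 4  [with IceMelt=0, SeaLevel=-2]  = 0
Without intervention: SeaLevel = max(IceMelt, Forcing) - 4  [with IceMelt=0, Forcing=-2]  = -4; Flux = -3IceMelt + 2SeaLevel + 4  [with IceMelt=0, SeaLevel=-4]  = -4.
Change = 0 − (-4) = 4.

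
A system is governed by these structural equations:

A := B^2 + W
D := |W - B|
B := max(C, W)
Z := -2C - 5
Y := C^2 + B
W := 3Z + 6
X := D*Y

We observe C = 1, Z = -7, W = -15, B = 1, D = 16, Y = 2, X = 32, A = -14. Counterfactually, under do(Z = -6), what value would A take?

do(Z=-6) replaces the equation Z := -2C - 5 with the constant Z = -6.
W = 3Z + 6  [with Z=-6]  = -12
B = max(C, W)  [with C=1, W=-12]  = 1
A = B^2 + W  [with B=1, W=-12]  = -11

-11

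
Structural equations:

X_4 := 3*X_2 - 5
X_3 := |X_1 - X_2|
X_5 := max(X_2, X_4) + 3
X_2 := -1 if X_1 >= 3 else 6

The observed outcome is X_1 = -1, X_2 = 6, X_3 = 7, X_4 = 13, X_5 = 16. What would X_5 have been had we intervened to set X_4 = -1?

9

Intervening sets X_4 = -1 and removes its equation (X_4 := 3*X_2 - 5).
X_2 = -1 if X_1 >= 3 else 6  [with X_1=-1]  = 6
X_5 = max(X_2, X_4) + 3  [with X_2=6, X_4=-1]  = 9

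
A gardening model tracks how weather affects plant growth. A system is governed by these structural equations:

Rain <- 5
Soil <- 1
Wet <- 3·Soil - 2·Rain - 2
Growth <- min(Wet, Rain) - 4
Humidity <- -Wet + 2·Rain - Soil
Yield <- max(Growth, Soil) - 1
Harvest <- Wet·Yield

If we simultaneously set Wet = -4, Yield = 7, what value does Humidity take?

13

The joint intervention fixes Wet = -4, Yield = 7, removing each variable's own equation.
Humidity = -Wet + 2·Rain - Soil  [with Wet=-4, Rain=5, Soil=1]  = 13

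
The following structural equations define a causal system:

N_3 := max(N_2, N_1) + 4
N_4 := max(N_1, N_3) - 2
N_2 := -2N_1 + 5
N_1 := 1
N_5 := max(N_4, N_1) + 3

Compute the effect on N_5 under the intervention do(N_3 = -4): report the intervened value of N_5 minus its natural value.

do(N_3=-4) replaces the equation N_3 := max(N_2, N_1) + 4 with the constant N_3 = -4.
N_4 = max(N_1, N_3) - 2  [with N_1=1, N_3=-4]  = -1
N_5 = max(N_4, N_1) + 3  [with N_4=-1, N_1=1]  = 4
Without intervention: N_2 = -2N_1 + 5  [with N_1=1]  = 3; N_3 = max(N_2, N_1) + 4  [with N_2=3, N_1=1]  = 7; N_4 = max(N_1, N_3) - 2  [with N_1=1, N_3=7]  = 5; N_5 = max(N_4, N_1) + 3  [with N_4=5, N_1=1]  = 8.
Change = 4 − 8 = -4.

-4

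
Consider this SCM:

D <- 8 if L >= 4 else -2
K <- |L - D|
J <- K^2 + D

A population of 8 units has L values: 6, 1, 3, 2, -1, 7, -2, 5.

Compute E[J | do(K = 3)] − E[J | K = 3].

Under do(K=3), K's equation is replaced by K=3 for every unit. Per-unit J: 17, 7, 7, 7, 7, 17, 7, 17. Mean = 10.75.
Conditioning on K=3 selects the 2 unit(s) with L ∈ {1, 5}. Their J values: 7, 17. Mean = 12.
Difference = 10.75 − 12 = -1.25.

-1.25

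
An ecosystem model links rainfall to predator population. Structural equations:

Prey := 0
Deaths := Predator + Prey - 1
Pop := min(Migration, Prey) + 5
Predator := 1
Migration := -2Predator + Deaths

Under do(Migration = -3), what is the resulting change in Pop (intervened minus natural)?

-1

Intervening sets Migration = -3 and removes its equation (Migration := -2Predator + Deaths).
Pop = min(Migration, Prey) + 5  [with Migration=-3, Prey=0]  = 2
Without intervention: Deaths = Predator + Prey - 1  [with Predator=1, Prey=0]  = 0; Migration = -2Predator + Deaths  [with Predator=1, Deaths=0]  = -2; Pop = min(Migration, Prey) + 5  [with Migration=-2, Prey=0]  = 3.
Change = 2 − 3 = -1.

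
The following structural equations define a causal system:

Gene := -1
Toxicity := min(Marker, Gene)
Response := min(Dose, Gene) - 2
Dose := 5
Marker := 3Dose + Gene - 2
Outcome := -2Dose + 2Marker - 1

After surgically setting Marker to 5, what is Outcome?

-1

The intervention breaks the incoming arrows to Marker: Marker := 3Dose + Gene - 2 no longer applies, and Marker = 5.
Outcome = -2Dose + 2Marker - 1  [with Dose=5, Marker=5]  = -1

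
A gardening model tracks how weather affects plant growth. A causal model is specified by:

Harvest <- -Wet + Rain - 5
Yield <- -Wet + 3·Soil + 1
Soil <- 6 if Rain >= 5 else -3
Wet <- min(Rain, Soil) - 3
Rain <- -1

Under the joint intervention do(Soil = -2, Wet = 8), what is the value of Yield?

-13

Setting Soil = -2, Wet = 8 by intervention discards those variables' equations.
Yield = -Wet + 3·Soil + 1  [with Wet=8, Soil=-2]  = -13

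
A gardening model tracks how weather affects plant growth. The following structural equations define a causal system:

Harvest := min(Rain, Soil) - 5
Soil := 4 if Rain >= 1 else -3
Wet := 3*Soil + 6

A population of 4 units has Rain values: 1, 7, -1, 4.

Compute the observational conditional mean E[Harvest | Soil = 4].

Conditioning on Soil=4 selects the 3 unit(s) with Rain ∈ {1, 7, 4}. Their Harvest values: -4, -1, -1. Mean = -2.

-2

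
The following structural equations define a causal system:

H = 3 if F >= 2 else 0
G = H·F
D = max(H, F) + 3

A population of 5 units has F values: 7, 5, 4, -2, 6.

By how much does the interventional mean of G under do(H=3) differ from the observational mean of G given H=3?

-4.5

The intervention sets H=3 in all 5 units regardless of F. Recomputing G per unit gives 21, 15, 12, -6, 18; average 12.
Observing H=3 restricts to units where H's equation naturally yields 3: F ∈ {7, 5, 4, 6}. In that subpopulation G = 21, 15, 12, 18, mean 16.5.
Difference = 12 − 16.5 = -4.5.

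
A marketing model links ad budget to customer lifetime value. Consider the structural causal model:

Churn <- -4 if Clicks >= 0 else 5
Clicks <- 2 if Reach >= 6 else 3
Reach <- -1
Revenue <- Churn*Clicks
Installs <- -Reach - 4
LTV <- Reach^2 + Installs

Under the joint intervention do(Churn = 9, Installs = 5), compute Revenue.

The joint intervention fixes Churn = 9, Installs = 5, removing each variable's own equation.
Clicks = 2 if Reach >= 6 else 3  [with Reach=-1]  = 3
Revenue = Churn*Clicks  [with Churn=9, Clicks=3]  = 27

27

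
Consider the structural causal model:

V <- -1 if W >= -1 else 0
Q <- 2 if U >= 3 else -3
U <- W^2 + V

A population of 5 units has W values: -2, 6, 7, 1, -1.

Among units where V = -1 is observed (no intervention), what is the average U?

E[U|V=-1] averages over only the 4 units with V=-1 (W = 6, 7, 1, -1): U = 35, 48, 0, 0, mean 20.75.

20.75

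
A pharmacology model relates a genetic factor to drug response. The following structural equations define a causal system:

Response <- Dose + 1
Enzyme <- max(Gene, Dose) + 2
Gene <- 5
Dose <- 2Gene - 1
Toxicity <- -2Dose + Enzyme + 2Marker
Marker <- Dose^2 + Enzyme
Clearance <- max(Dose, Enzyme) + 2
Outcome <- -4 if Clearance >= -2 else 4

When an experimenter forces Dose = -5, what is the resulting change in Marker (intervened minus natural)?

Under do(Dose=-5), the mechanism Dose <- 2Gene - 1 is discarded; Dose is fixed at -5.
Enzyme = max(Gene, Dose) + 2  [with Gene=5, Dose=-5]  = 7
Marker = Dose^2 + Enzyme  [with Dose=-5, Enzyme=7]  = 32
Without intervention: Dose = 2Gene - 1  [with Gene=5]  = 9; Enzyme = max(Gene, Dose) + 2  [with Gene=5, Dose=9]  = 11; Marker = Dose^2 + Enzyme  [with Dose=9, Enzyme=11]  = 92.
Change = 32 − 92 = -60.

-60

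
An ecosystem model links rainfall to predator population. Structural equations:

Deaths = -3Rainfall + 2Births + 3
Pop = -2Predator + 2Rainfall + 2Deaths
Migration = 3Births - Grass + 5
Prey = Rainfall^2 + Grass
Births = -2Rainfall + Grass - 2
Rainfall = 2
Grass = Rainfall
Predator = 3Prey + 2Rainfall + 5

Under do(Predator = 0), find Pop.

-18

do(Predator=0) replaces the equation Predator = 3Prey + 2Rainfall + 5 with the constant Predator = 0.
Grass = Rainfall  [with Rainfall=2]  = 2
Births = -2Rainfall + Grass - 2  [with Rainfall=2, Grass=2]  = -4
Deaths = -3Rainfall + 2Births + 3  [with Rainfall=2, Births=-4]  = -11
Pop = -2Predator + 2Rainfall + 2Deaths  [with Predator=0, Rainfall=2, Deaths=-11]  = -18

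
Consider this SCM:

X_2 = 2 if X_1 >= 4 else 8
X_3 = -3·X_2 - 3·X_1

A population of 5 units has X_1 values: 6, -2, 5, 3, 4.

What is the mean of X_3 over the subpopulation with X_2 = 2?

-21

Conditioning on X_2=2 selects the 3 unit(s) with X_1 ∈ {6, 5, 4}. Their X_3 values: -24, -21, -18. Mean = -21.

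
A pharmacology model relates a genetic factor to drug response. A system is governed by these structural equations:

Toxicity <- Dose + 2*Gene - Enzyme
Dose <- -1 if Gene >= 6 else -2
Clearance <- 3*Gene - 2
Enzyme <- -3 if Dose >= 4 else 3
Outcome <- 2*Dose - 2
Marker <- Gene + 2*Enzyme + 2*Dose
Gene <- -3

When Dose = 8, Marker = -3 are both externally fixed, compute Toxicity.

Setting Dose = 8, Marker = -3 by intervention discards those variables' equations.
Enzyme = -3 if Dose >= 4 else 3  [with Dose=8]  = -3
Toxicity = Dose + 2*Gene - Enzyme  [with Dose=8, Gene=-3, Enzyme=-3]  = 5

5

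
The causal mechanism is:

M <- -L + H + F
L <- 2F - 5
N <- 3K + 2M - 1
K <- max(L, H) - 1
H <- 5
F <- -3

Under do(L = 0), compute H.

5

Under do(L=0), the mechanism L <- 2F - 5 is discarded; L is fixed at 0.
H is not downstream of the intervention, so its value is determined by the original equations.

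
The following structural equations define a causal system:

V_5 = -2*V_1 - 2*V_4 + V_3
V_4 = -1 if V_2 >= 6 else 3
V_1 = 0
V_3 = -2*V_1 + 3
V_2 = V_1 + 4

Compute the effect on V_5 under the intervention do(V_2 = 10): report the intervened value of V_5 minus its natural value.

do(V_2=10) replaces the equation V_2 = V_1 + 4 with the constant V_2 = 10.
V_3 = -2*V_1 + 3  [with V_1=0]  = 3
V_4 = -1 if V_2 >= 6 else 3  [with V_2=10]  = -1
V_5 = -2*V_1 - 2*V_4 + V_3  [with V_1=0, V_4=-1, V_3=3]  = 5
Without intervention: V_2 = V_1 + 4  [with V_1=0]  = 4; V_3 = -2*V_1 + 3  [with V_1=0]  = 3; V_4 = -1 if V_2 >= 6 else 3  [with V_2=4]  = 3; V_5 = -2*V_1 - 2*V_4 + V_3  [with V_1=0, V_4=3, V_3=3]  = -3.
Change = 5 − (-3) = 8.

8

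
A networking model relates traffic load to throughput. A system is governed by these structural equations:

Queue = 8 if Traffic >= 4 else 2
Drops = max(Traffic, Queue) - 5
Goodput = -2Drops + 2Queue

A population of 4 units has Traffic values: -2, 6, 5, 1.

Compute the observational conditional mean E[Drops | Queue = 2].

-3

Conditioning on Queue=2 selects the 2 unit(s) with Traffic ∈ {-2, 1}. Their Drops values: -3, -3. Mean = -3.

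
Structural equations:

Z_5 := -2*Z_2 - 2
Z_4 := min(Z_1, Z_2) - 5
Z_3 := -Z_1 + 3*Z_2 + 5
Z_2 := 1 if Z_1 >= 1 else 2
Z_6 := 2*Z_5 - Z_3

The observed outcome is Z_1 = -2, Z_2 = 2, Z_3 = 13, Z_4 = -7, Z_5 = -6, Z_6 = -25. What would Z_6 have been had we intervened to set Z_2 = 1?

Under do(Z_2=1), the mechanism Z_2 := 1 if Z_1 >= 1 else 2 is discarded; Z_2 is fixed at 1.
Z_3 = -Z_1 + 3*Z_2 + 5  [with Z_1=-2, Z_2=1]  = 10
Z_5 = -2*Z_2 - 2  [with Z_2=1]  = -4
Z_6 = 2*Z_5 - Z_3  [with Z_5=-4, Z_3=10]  = -18

-18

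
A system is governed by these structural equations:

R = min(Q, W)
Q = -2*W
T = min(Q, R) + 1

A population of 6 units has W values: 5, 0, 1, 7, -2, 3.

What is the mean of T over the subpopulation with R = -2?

Observing R=-2 restricts to units where R's equation naturally yields -2: W ∈ {1, -2}. In that subpopulation T = -1, -1, mean -1.

-1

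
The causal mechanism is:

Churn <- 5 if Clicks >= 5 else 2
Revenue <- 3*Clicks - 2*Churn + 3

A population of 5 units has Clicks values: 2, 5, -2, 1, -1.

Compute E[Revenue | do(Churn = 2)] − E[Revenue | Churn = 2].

Every unit gets Churn=2 under the intervention. Revenue values become 5, 14, -7, 2, -4; E[Revenue|do(Churn=2)] = 2.
E[Revenue|Churn=2] averages over only the 4 units with Churn=2 (Clicks = 2, -2, 1, -1): Revenue = 5, -7, 2, -4, mean -1.
Difference = 2 − (-1) = 3.

3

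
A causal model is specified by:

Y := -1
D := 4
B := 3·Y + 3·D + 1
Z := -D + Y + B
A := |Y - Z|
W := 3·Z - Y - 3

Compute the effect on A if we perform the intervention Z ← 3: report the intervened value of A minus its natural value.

Intervening sets Z = 3 and removes its equation (Z := -D + Y + B).
A = |Y - Z|  [with Y=-1, Z=3]  = 4
Without intervention: B = 3·Y + 3·D + 1  [with Y=-1, D=4]  = 10; Z = -D + Y + B  [with D=4, Y=-1, B=10]  = 5; A = |Y - Z|  [with Y=-1, Z=5]  = 6.
Change = 4 − 6 = -2.

-2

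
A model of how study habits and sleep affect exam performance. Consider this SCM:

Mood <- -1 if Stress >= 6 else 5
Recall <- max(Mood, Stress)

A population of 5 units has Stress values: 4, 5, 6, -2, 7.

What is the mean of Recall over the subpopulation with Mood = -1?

6.5

Conditioning on Mood=-1 selects the 2 unit(s) with Stress ∈ {6, 7}. Their Recall values: 6, 7. Mean = 6.5.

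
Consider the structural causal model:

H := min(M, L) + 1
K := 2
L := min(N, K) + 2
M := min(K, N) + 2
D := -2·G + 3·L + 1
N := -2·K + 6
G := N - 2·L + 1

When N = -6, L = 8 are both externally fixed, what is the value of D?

67

Under do(N = -6, L = 8), each intervened variable's structural equation is replaced by its fixed value.
G = N - 2·L + 1  [with N=-6, L=8]  = -21
D = -2·G + 3·L + 1  [with G=-21, L=8]  = 67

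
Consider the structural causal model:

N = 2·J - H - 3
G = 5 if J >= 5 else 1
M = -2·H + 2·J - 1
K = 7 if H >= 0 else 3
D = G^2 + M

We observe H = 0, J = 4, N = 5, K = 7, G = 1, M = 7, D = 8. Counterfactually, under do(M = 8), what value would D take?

9

Intervening sets M = 8 and removes its equation (M = -2·H + 2·J - 1).
G = 5 if J >= 5 else 1  [with J=4]  = 1
D = G^2 + M  [with G=1, M=8]  = 9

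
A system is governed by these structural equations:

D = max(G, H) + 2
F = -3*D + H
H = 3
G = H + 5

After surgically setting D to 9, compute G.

8

Under do(D=9), the mechanism D = max(G, H) + 2 is discarded; D is fixed at 9.
Since G is not a descendant of the intervened variable, it is unaffected.
G = H + 5  [with H=3]  = 8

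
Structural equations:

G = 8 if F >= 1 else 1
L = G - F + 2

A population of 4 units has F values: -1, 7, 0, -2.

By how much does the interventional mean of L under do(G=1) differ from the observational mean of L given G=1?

Every unit gets G=1 under the intervention. L values become 4, -4, 3, 5; E[L|do(G=1)] = 2.
Observing G=1 restricts to units where G's equation naturally yields 1: F ∈ {-1, 0, -2}. In that subpopulation L = 4, 3, 5, mean 4.
Difference = 2 − 4 = -2.

-2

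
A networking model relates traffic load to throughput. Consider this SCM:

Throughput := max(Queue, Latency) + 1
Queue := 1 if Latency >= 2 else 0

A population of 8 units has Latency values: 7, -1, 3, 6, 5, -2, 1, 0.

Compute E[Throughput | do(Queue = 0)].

3.75

The intervention sets Queue=0 in all 8 units regardless of Latency. Recomputing Throughput per unit gives 8, 1, 4, 7, 6, 1, 2, 1; average 3.75.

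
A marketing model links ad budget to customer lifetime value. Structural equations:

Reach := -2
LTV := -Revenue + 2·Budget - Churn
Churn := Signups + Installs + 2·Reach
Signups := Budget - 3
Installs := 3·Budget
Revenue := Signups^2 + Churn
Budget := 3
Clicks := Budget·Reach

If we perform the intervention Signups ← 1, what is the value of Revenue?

Under do(Signups=1), the mechanism Signups := Budget - 3 is discarded; Signups is fixed at 1.
Installs = 3·Budget  [with Budget=3]  = 9
Churn = Signups + Installs + 2·Reach  [with Signups=1, Installs=9, Reach=-2]  = 6
Revenue = Signups^2 + Churn  [with Signups=1, Churn=6]  = 7

7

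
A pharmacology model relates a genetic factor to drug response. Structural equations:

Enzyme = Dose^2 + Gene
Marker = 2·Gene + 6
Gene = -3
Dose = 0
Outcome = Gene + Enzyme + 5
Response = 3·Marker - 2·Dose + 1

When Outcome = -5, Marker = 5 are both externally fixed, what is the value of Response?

Setting Outcome = -5, Marker = 5 by intervention discards those variables' equations.
Response = 3·Marker - 2·Dose + 1  [with Marker=5, Dose=0]  = 16

16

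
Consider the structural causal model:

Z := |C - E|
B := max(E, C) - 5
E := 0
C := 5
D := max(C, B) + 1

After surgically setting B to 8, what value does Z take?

The intervention breaks the incoming arrows to B: B := max(E, C) - 5 no longer applies, and B = 8.
Z is not downstream of the intervention, so its value is determined by the original equations.
Z = |C - E|  [with C=5, E=0]  = 5

5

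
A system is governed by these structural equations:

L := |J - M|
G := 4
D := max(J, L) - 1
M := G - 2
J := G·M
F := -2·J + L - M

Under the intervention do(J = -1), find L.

3

The intervention breaks the incoming arrows to J: J := G·M no longer applies, and J = -1.
M = G - 2  [with G=4]  = 2
L = |J - M|  [with J=-1, M=2]  = 3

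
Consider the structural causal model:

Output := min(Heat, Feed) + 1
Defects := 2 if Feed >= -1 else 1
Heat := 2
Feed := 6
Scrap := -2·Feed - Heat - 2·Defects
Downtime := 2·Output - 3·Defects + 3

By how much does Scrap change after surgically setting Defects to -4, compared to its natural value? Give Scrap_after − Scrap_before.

The intervention breaks the incoming arrows to Defects: Defects := 2 if Feed >= -1 else 1 no longer applies, and Defects = -4.
Scrap = -2·Feed - Heat - 2·Defects  [with Feed=6, Heat=2, Defects=-4]  = -6
Without intervention: Defects = 2 if Feed >= -1 else 1  [with Feed=6]  = 2; Scrap = -2·Feed - Heat - 2·Defects  [with Feed=6, Heat=2, Defects=2]  = -18.
Change = -6 − (-18) = 12.

12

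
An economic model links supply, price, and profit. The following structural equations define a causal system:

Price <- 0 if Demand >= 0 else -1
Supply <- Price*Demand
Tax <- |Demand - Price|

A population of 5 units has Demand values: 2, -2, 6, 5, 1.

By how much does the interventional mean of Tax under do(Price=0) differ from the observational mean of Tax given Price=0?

-0.3

Under do(Price=0), Price's equation is replaced by Price=0 for every unit. Per-unit Tax: 2, 2, 6, 5, 1. Mean = 3.2.
Observing Price=0 restricts to units where Price's equation naturally yields 0: Demand ∈ {2, 6, 5, 1}. In that subpopulation Tax = 2, 6, 5, 1, mean 3.5.
Difference = 3.2 − 3.5 = -0.3.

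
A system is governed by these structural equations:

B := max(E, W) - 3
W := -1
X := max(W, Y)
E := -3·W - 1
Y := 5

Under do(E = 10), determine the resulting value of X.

5

do(E=10) replaces the equation E := -3·W - 1 with the constant E = 10.
X is not downstream of the intervention, so its value is determined by the original equations.
X = max(W, Y)  [with W=-1, Y=5]  = 5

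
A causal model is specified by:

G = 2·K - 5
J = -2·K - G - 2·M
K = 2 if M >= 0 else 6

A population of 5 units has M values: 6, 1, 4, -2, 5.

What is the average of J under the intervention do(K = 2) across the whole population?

do(K=2) breaks K's dependence on M. With K=2 fixed, J across the units is -15, -5, -11, 1, -13, mean -8.6.

-8.6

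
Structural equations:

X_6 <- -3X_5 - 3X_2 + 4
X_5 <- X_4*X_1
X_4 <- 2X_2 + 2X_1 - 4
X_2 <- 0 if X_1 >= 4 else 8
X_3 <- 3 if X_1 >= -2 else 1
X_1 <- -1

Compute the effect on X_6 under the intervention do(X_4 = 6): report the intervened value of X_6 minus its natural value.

Under do(X_4=6), the mechanism X_4 <- 2X_2 + 2X_1 - 4 is discarded; X_4 is fixed at 6.
X_2 = 0 if X_1 >= 4 else 8  [with X_1=-1]  = 8
X_5 = X_4*X_1  [with X_4=6, X_1=-1]  = -6
X_6 = -3X_5 - 3X_2 + 4  [with X_5=-6, X_2=8]  = -2
Without intervention: X_2 = 0 if X_1 >= 4 else 8  [with X_1=-1]  = 8; X_4 = 2X_2 + 2X_1 - 4  [with X_2=8, X_1=-1]  = 10; X_5 = X_4*X_1  [with X_4=10, X_1=-1]  = -10; X_6 = -3X_5 - 3X_2 + 4  [with X_5=-10, X_2=8]  = 10.
Change = -2 − 10 = -12.

-12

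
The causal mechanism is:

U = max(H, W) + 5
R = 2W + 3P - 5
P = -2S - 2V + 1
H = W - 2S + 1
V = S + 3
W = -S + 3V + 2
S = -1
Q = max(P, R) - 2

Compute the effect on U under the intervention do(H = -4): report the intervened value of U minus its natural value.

-3

Under do(H=-4), the mechanism H = W - 2S + 1 is discarded; H is fixed at -4.
V = S + 3  [with S=-1]  = 2
W = -S + 3V + 2  [with S=-1, V=2]  = 9
U = max(H, W) + 5  [with H=-4, W=9]  = 14
Without intervention: V = S + 3  [with S=-1]  = 2; W = -S + 3V + 2  [with S=-1, V=2]  = 9; H = W - 2S + 1  [with W=9, S=-1]  = 12; U = max(H, W) + 5  [with H=12, W=9]  = 17.
Change = 14 − 17 = -3.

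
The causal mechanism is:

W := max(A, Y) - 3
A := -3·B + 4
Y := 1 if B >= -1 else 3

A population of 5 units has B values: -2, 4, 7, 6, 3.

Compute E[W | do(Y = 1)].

Under do(Y=1), Y's equation is replaced by Y=1 for every unit. Per-unit W: 7, -2, -2, -2, -2. Mean = -0.2.

-0.2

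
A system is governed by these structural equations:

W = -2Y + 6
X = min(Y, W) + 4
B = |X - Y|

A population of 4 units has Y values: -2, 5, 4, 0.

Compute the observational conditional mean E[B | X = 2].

3

E[B|X=2] averages over only the 2 units with X=2 (Y = -2, 4): B = 4, 2, mean 3.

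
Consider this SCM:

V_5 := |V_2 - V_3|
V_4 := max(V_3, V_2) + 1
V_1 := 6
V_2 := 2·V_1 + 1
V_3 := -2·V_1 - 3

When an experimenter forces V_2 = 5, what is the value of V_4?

Under do(V_2=5), the mechanism V_2 := 2·V_1 + 1 is discarded; V_2 is fixed at 5.
V_3 = -2·V_1 - 3  [with V_1=6]  = -15
V_4 = max(V_3, V_2) + 1  [with V_3=-15, V_2=5]  = 6

6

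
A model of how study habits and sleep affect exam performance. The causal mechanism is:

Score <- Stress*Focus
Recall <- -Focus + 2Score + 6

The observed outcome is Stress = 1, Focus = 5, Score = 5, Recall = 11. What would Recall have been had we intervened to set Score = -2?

-3

The intervention breaks the incoming arrows to Score: Score <- Stress*Focus no longer applies, and Score = -2.
Recall = -Focus + 2Score + 6  [with Focus=5, Score=-2]  = -3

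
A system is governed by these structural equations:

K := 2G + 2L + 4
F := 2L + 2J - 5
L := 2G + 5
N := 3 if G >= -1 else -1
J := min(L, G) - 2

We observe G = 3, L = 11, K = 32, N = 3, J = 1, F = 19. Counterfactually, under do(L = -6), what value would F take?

Under do(L=-6), the mechanism L := 2G + 5 is discarded; L is fixed at -6.
J = min(L, G) - 2  [with L=-6, G=3]  = -8
F = 2L + 2J - 5  [with L=-6, J=-8]  = -33

-33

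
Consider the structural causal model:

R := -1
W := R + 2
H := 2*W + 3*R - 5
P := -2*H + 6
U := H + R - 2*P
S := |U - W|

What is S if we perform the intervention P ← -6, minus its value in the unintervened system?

-40

Under do(P=-6), the mechanism P := -2*H + 6 is discarded; P is fixed at -6.
W = R + 2  [with R=-1]  = 1
H = 2*W + 3*R - 5  [with W=1, R=-1]  = -6
U = H + R - 2*P  [with H=-6, R=-1, P=-6]  = 5
S = |U - W|  [with U=5, W=1]  = 4
Without intervention: W = R + 2  [with R=-1]  = 1; H = 2*W + 3*R - 5  [with W=1, R=-1]  = -6; P = -2*H + 6  [with H=-6]  = 18; U = H + R - 2*P  [with H=-6, R=-1, P=18]  = -43; S = |U - W|  [with U=-43, W=1]  = 44.
Change = 4 − 44 = -40.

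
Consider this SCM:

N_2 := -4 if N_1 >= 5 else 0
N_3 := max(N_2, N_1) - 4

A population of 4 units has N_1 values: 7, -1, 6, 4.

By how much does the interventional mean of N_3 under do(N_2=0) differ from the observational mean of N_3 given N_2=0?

Every unit gets N_2=0 under the intervention. N_3 values become 3, -4, 2, 0; E[N_3|do(N_2=0)] = 0.25.
Observing N_2=0 restricts to units where N_2's equation naturally yields 0: N_1 ∈ {-1, 4}. In that subpopulation N_3 = -4, 0, mean -2.
Difference = 0.25 − (-2) = 2.25.

2.25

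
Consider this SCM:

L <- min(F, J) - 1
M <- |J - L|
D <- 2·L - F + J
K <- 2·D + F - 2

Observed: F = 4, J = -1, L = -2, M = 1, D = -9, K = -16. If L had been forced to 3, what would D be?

1

do(L=3) replaces the equation L <- min(F, J) - 1 with the constant L = 3.
D = 2·L - F + J  [with L=3, F=4, J=-1]  = 1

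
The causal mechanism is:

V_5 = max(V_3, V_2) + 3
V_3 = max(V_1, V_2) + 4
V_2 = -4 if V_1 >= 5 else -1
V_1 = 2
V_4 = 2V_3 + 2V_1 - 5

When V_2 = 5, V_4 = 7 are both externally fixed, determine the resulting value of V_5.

12

Setting V_2 = 5, V_4 = 7 by intervention discards those variables' equations.
V_3 = max(V_1, V_2) + 4  [with V_1=2, V_2=5]  = 9
V_5 = max(V_3, V_2) + 3  [with V_3=9, V_2=5]  = 12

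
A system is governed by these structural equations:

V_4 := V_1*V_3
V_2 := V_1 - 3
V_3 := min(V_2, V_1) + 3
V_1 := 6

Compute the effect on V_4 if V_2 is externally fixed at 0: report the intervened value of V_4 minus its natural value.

-18

Under do(V_2=0), the mechanism V_2 := V_1 - 3 is discarded; V_2 is fixed at 0.
V_3 = min(V_2, V_1) + 3  [with V_2=0, V_1=6]  = 3
V_4 = V_1*V_3  [with V_1=6, V_3=3]  = 18
Without intervention: V_2 = V_1 - 3  [with V_1=6]  = 3; V_3 = min(V_2, V_1) + 3  [with V_2=3, V_1=6]  = 6; V_4 = V_1*V_3  [with V_1=6, V_3=6]  = 36.
Change = 18 − 36 = -18.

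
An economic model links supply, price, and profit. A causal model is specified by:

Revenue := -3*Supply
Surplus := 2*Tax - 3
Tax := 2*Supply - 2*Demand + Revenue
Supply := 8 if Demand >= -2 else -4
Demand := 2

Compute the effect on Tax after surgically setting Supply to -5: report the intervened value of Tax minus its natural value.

Under do(Supply=-5), the mechanism Supply := 8 if Demand >= -2 else -4 is discarded; Supply is fixed at -5.
Revenue = -3*Supply  [with Supply=-5]  = 15
Tax = 2*Supply - 2*Demand + Revenue  [with Supply=-5, Demand=2, Revenue=15]  = 1
Without intervention: Supply = 8 if Demand >= -2 else -4  [with Demand=2]  = 8; Revenue = -3*Supply  [with Supply=8]  = -24; Tax = 2*Supply - 2*Demand + Revenue  [with Supply=8, Demand=2, Revenue=-24]  = -12.
Change = 1 − (-12) = 13.

13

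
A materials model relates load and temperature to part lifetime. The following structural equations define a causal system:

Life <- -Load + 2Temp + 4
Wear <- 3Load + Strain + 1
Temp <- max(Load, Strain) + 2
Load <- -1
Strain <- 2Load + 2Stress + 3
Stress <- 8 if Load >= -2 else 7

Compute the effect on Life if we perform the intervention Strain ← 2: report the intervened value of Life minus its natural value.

The intervention breaks the incoming arrows to Strain: Strain <- 2Load + 2Stress + 3 no longer applies, and Strain = 2.
Temp = max(Load, Strain) + 2  [with Load=-1, Strain=2]  = 4
Life = -Load + 2Temp + 4  [with Load=-1, Temp=4]  = 13
Without intervention: Stress = 8 if Load >= -2 else 7  [with Load=-1]  = 8; Strain = 2Load + 2Stress + 3  [with Load=-1, Stress=8]  = 17; Temp = max(Load, Strain) + 2  [with Load=-1, Strain=17]  = 19; Life = -Load + 2Temp + 4  [with Load=-1, Temp=19]  = 43.
Change = 13 − 43 = -30.

-30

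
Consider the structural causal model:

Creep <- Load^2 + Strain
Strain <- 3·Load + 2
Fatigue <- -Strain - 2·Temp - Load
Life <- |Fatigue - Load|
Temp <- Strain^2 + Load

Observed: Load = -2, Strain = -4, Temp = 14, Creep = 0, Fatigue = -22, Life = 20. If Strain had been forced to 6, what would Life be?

70

Under do(Strain=6), the mechanism Strain <- 3·Load + 2 is discarded; Strain is fixed at 6.
Temp = Strain^2 + Load  [with Strain=6, Load=-2]  = 34
Fatigue = -Strain - 2·Temp - Load  [with Strain=6, Temp=34, Load=-2]  = -72
Life = |Fatigue - Load|  [with Fatigue=-72, Load=-2]  = 70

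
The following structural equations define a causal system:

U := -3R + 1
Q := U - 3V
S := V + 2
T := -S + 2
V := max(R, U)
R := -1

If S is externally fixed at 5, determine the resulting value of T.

-3

The intervention breaks the incoming arrows to S: S := V + 2 no longer applies, and S = 5.
T = -S + 2  [with S=5]  = -3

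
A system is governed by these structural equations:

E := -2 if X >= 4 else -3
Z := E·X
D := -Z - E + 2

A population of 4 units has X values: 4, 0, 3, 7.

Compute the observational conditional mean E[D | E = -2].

Observing E=-2 restricts to units where E's equation naturally yields -2: X ∈ {4, 7}. In that subpopulation D = 12, 18, mean 15.

15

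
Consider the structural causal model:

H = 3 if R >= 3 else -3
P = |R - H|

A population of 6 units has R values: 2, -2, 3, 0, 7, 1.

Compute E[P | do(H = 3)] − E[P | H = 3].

do(H=3) breaks H's dependence on R. With H=3 fixed, P across the units is 1, 5, 0, 3, 4, 2, mean 2.5.
Observing H=3 restricts to units where H's equation naturally yields 3: R ∈ {3, 7}. In that subpopulation P = 0, 4, mean 2.
Difference = 2.5 − 2 = 0.5.

0.5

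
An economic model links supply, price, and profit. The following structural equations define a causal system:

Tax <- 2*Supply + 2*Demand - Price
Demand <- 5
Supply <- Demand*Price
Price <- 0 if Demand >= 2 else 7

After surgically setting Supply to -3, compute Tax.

The intervention breaks the incoming arrows to Supply: Supply <- Demand*Price no longer applies, and Supply = -3.
Price = 0 if Demand >= 2 else 7  [with Demand=5]  = 0
Tax = 2*Supply + 2*Demand - Price  [with Supply=-3, Demand=5, Price=0]  = 4

4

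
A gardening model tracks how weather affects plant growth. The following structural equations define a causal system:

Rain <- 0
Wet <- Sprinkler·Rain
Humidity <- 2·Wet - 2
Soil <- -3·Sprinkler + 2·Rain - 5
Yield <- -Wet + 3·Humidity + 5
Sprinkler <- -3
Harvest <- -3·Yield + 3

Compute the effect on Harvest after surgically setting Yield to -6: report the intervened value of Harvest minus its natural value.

15

Intervening sets Yield = -6 and removes its equation (Yield <- -Wet + 3·Humidity + 5).
Harvest = -3·Yield + 3  [with Yield=-6]  = 21
Without intervention: Wet = Sprinkler·Rain  [with Sprinkler=-3, Rain=0]  = 0; Humidity = 2·Wet - 2  [with Wet=0]  = -2; Yield = -Wet + 3·Humidity + 5  [with Wet=0, Humidity=-2]  = -1; Harvest = -3·Yield + 3  [with Yield=-1]  = 6.
Change = 21 − 6 = 15.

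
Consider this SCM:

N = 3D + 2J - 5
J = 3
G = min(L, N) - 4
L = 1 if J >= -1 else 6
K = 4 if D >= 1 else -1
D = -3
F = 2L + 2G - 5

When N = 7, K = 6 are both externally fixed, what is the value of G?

Setting N = 7, K = 6 by intervention discards those variables' equations.
L = 1 if J >= -1 else 6  [with J=3]  = 1
G = min(L, N) - 4  [with L=1, N=7]  = -3

-3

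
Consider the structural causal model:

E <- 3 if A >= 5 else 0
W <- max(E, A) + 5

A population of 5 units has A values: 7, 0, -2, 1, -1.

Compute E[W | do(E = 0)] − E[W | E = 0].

The intervention sets E=0 in all 5 units regardless of A. Recomputing W per unit gives 12, 5, 5, 6, 5; average 6.6.
Conditioning on E=0 selects the 4 unit(s) with A ∈ {0, -2, 1, -1}. Their W values: 5, 5, 6, 5. Mean = 5.25.
Difference = 6.6 − 5.25 = 1.35.

1.35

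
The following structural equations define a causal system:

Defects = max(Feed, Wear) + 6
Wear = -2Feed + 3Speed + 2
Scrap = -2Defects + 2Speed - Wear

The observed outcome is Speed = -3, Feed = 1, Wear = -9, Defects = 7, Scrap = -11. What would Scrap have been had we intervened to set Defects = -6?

15

Intervening sets Defects = -6 and removes its equation (Defects = max(Feed, Wear) + 6).
Wear = -2Feed + 3Speed + 2  [with Feed=1, Speed=-3]  = -9
Scrap = -2Defects + 2Speed - Wear  [with Defects=-6, Speed=-3, Wear=-9]  = 15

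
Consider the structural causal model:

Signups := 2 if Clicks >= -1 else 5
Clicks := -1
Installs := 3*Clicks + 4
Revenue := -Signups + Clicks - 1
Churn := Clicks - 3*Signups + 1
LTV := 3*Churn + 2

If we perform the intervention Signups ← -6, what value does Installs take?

1

Under do(Signups=-6), the mechanism Signups := 2 if Clicks >= -1 else 5 is discarded; Signups is fixed at -6.
Since Installs is not a descendant of the intervened variable, it is unaffected.
Installs = 3*Clicks + 4  [with Clicks=-1]  = 1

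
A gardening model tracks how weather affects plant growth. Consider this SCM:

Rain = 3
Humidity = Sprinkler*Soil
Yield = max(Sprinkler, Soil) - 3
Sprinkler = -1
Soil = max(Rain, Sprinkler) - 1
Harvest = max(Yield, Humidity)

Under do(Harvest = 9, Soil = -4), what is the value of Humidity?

4

Under do(Harvest = 9, Soil = -4), each intervened variable's structural equation is replaced by its fixed value.
Humidity = Sprinkler*Soil  [with Sprinkler=-1, Soil=-4]  = 4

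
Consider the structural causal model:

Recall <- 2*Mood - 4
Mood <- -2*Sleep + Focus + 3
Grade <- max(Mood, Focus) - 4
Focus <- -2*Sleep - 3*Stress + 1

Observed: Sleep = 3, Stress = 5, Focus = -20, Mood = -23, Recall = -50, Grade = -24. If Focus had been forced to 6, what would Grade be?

2

The intervention breaks the incoming arrows to Focus: Focus <- -2*Sleep - 3*Stress + 1 no longer applies, and Focus = 6.
Mood = -2*Sleep + Focus + 3  [with Sleep=3, Focus=6]  = 3
Grade = max(Mood, Focus) - 4  [with Mood=3, Focus=6]  = 2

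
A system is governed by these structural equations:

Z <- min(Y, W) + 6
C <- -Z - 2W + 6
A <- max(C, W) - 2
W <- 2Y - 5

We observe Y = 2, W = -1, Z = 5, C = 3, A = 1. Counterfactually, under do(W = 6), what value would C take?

-14

Under do(W=6), the mechanism W <- 2Y - 5 is discarded; W is fixed at 6.
Z = min(Y, W) + 6  [with Y=2, W=6]  = 8
C = -Z - 2W + 6  [with Z=8, W=6]  = -14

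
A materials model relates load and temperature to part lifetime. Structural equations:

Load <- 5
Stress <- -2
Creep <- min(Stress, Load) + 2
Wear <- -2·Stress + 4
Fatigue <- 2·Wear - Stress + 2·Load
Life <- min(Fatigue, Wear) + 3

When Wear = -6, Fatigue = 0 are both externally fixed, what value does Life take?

The joint intervention fixes Wear = -6, Fatigue = 0, removing each variable's own equation.
Life = min(Fatigue, Wear) + 3  [with Fatigue=0, Wear=-6]  = -3

-3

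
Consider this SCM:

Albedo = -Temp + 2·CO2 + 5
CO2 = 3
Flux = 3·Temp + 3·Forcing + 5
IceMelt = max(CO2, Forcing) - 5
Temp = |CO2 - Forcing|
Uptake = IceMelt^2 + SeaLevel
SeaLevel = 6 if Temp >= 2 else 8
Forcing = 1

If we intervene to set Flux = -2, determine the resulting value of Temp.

2

Intervening sets Flux = -2 and removes its equation (Flux = 3·Temp + 3·Forcing + 5).
Temp is not downstream of the intervention, so its value is determined by the original equations.
Temp = |CO2 - Forcing|  [with CO2=3, Forcing=1]  = 2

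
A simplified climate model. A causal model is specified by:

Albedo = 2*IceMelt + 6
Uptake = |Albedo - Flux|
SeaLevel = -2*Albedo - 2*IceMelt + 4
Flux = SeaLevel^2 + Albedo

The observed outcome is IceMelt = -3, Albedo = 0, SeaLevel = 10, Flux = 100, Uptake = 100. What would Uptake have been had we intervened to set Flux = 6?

6

Intervening sets Flux = 6 and removes its equation (Flux = SeaLevel^2 + Albedo).
Albedo = 2*IceMelt + 6  [with IceMelt=-3]  = 0
Uptake = |Albedo - Flux|  [with Albedo=0, Flux=6]  = 6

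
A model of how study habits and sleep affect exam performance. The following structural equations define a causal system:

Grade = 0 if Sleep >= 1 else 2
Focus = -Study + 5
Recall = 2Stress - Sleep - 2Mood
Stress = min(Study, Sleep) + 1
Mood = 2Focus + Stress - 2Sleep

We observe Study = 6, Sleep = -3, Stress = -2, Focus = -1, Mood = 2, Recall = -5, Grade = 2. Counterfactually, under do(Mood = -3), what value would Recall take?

5

The intervention breaks the incoming arrows to Mood: Mood = 2Focus + Stress - 2Sleep no longer applies, and Mood = -3.
Stress = min(Study, Sleep) + 1  [with Study=6, Sleep=-3]  = -2
Recall = 2Stress - Sleep - 2Mood  [with Stress=-2, Sleep=-3, Mood=-3]  = 5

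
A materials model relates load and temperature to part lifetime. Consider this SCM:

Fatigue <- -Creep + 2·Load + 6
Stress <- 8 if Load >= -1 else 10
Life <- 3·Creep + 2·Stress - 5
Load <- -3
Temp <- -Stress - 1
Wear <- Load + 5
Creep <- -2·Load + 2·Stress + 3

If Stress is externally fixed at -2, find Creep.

Under do(Stress=-2), the mechanism Stress <- 8 if Load >= -1 else 10 is discarded; Stress is fixed at -2.
Creep = -2·Load + 2·Stress + 3  [with Load=-3, Stress=-2]  = 5

5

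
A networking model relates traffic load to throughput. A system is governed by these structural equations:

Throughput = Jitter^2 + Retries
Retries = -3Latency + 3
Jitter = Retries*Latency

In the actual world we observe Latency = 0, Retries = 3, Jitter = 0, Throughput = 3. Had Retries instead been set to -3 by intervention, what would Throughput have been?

Under do(Retries=-3), the mechanism Retries = -3Latency + 3 is discarded; Retries is fixed at -3.
Jitter = Retries*Latency  [with Retries=-3, Latency=0]  = 0
Throughput = Jitter^2 + Retries  [with Jitter=0, Retries=-3]  = -3

-3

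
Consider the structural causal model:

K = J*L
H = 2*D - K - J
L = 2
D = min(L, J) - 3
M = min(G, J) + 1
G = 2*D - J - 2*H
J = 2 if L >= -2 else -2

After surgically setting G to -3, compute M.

Intervening sets G = -3 and removes its equation (G = 2*D - J - 2*H).
J = 2 if L >= -2 else -2  [with L=2]  = 2
M = min(G, J) + 1  [with G=-3, J=2]  = -2

-2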